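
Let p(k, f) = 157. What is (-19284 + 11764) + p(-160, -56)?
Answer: -7363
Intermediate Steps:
(-19284 + 11764) + p(-160, -56) = (-19284 + 11764) + 157 = -7520 + 157 = -7363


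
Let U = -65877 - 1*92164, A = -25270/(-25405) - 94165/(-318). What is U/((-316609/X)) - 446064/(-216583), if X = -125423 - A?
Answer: -6952819447252533294605/110795962853206626 ≈ -62753.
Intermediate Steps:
A = 480059537/1615758 (A = -25270*(-1/25405) - 94165*(-1/318) = 5054/5081 + 94165/318 = 480059537/1615758 ≈ 297.11)
U = -158041 (U = -65877 - 92164 = -158041)
X = -203133275171/1615758 (X = -125423 - 1*480059537/1615758 = -125423 - 480059537/1615758 = -203133275171/1615758 ≈ -1.2572e+5)
U/((-316609/X)) - 446064/(-216583) = -158041/((-316609/(-203133275171/1615758))) - 446064/(-216583) = -158041/((-316609*(-1615758/203133275171))) - 446064*(-1/216583) = -158041/511563524622/203133275171 + 446064/216583 = -158041*203133275171/511563524622 + 446064/216583 = -32103385941300011/511563524622 + 446064/216583 = -6952819447252533294605/110795962853206626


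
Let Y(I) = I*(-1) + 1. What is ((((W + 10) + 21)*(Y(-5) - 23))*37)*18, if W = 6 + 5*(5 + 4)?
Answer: -928404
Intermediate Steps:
W = 51 (W = 6 + 5*9 = 6 + 45 = 51)
Y(I) = 1 - I (Y(I) = -I + 1 = 1 - I)
((((W + 10) + 21)*(Y(-5) - 23))*37)*18 = ((((51 + 10) + 21)*((1 - 1*(-5)) - 23))*37)*18 = (((61 + 21)*((1 + 5) - 23))*37)*18 = ((82*(6 - 23))*37)*18 = ((82*(-17))*37)*18 = -1394*37*18 = -51578*18 = -928404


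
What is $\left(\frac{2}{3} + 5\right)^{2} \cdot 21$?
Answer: $\frac{2023}{3} \approx 674.33$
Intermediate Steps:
$\left(\frac{2}{3} + 5\right)^{2} \cdot 21 = \left(\frac{17}{3}\right)^{2} \cdot 21 = \frac{289}{9} \cdot 21 = \frac{2023}{3}$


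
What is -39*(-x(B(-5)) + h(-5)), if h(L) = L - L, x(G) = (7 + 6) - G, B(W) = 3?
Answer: 390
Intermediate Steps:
x(G) = 13 - G
h(L) = 0
-39*(-x(B(-5)) + h(-5)) = -39*(-(13 - 1*3) + 0) = -39*(-(13 - 3) + 0) = -39*(-1*10 + 0) = -39*(-10 + 0) = -39*(-10) = 390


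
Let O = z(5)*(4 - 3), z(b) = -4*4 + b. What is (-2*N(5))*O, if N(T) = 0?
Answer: 0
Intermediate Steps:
z(b) = -16 + b
O = -11 (O = (-16 + 5)*(4 - 3) = -11*1 = -11)
(-2*N(5))*O = -2*0*(-11) = 0*(-11) = 0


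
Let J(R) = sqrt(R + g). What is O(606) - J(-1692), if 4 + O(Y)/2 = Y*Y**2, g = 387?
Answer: 445090024 - 3*I*sqrt(145) ≈ 4.4509e+8 - 36.125*I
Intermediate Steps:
O(Y) = -8 + 2*Y**3 (O(Y) = -8 + 2*(Y*Y**2) = -8 + 2*Y**3)
J(R) = sqrt(387 + R) (J(R) = sqrt(R + 387) = sqrt(387 + R))
O(606) - J(-1692) = (-8 + 2*606**3) - sqrt(387 - 1692) = (-8 + 2*222545016) - sqrt(-1305) = (-8 + 445090032) - 3*I*sqrt(145) = 445090024 - 3*I*sqrt(145)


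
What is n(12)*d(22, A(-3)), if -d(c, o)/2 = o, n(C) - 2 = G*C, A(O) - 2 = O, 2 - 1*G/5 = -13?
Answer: 1804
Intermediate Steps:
G = 75 (G = 10 - 5*(-13) = 10 + 65 = 75)
A(O) = 2 + O
n(C) = 2 + 75*C
d(c, o) = -2*o
n(12)*d(22, A(-3)) = (2 + 75*12)*(-2*(2 - 3)) = (2 + 900)*(-2*(-1)) = 902*2 = 1804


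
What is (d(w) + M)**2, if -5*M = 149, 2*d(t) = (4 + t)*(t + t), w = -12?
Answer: 109561/25 ≈ 4382.4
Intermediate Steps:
d(t) = t*(4 + t) (d(t) = ((4 + t)*(t + t))/2 = ((4 + t)*(2*t))/2 = (2*t*(4 + t))/2 = t*(4 + t))
M = -149/5 (M = -1/5*149 = -149/5 ≈ -29.800)
(d(w) + M)**2 = (-12*(4 - 12) - 149/5)**2 = (-12*(-8) - 149/5)**2 = (96 - 149/5)**2 = (331/5)**2 = 109561/25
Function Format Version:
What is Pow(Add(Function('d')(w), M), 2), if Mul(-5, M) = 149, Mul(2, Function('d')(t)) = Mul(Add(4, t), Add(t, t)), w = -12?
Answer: Rational(109561, 25) ≈ 4382.4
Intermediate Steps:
Function('d')(t) = Mul(t, Add(4, t)) (Function('d')(t) = Mul(Rational(1, 2), Mul(Add(4, t), Add(t, t))) = Mul(Rational(1, 2), Mul(Add(4, t), Mul(2, t))) = Mul(Rational(1, 2), Mul(2, t, Add(4, t))) = Mul(t, Add(4, t)))
M = Rational(-149, 5) (M = Mul(Rational(-1, 5), 149) = Rational(-149, 5) ≈ -29.800)
Pow(Add(Function('d')(w), M), 2) = Pow(Add(Mul(-12, Add(4, -12)), Rational(-149, 5)), 2) = Pow(Add(Mul(-12, -8), Rational(-149, 5)), 2) = Pow(Add(96, Rational(-149, 5)), 2) = Pow(Rational(331, 5), 2) = Rational(109561, 25)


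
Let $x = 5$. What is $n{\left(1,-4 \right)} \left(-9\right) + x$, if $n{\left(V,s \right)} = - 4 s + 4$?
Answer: $-175$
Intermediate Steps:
$n{\left(V,s \right)} = 4 - 4 s$
$n{\left(1,-4 \right)} \left(-9\right) + x = \left(4 - -16\right) \left(-9\right) + 5 = \left(4 + 16\right) \left(-9\right) + 5 = 20 \left(-9\right) + 5 = -180 + 5 = -175$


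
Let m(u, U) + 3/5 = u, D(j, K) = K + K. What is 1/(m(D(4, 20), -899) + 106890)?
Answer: 5/534647 ≈ 9.3520e-6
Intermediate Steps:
D(j, K) = 2*K
m(u, U) = -⅗ + u
1/(m(D(4, 20), -899) + 106890) = 1/((-⅗ + 2*20) + 106890) = 1/((-⅗ + 40) + 106890) = 1/(197/5 + 106890) = 1/(534647/5) = 5/534647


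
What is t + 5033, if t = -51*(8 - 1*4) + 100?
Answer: 4929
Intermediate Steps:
t = -104 (t = -51*(8 - 4) + 100 = -51*4 + 100 = -204 + 100 = -104)
t + 5033 = -104 + 5033 = 4929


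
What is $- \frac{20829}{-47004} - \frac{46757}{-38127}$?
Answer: $\frac{997304437}{597373836} \approx 1.6695$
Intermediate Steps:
$- \frac{20829}{-47004} - \frac{46757}{-38127} = \left(-20829\right) \left(- \frac{1}{47004}\right) - - \frac{46757}{38127} = \frac{6943}{15668} + \frac{46757}{38127} = \frac{997304437}{597373836}$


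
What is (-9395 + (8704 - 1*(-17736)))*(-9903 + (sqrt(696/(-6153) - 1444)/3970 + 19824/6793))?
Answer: -1146297641475/6793 + 487*I*sqrt(1518701919)/116321 ≈ -1.6875e+8 + 163.16*I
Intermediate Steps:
(-9395 + (8704 - 1*(-17736)))*(-9903 + (sqrt(696/(-6153) - 1444)/3970 + 19824/6793)) = (-9395 + (8704 + 17736))*(-9903 + (sqrt(696*(-1/6153) - 1444)*(1/3970) + 19824*(1/6793))) = (-9395 + 26440)*(-9903 + (sqrt(-232/2051 - 1444)*(1/3970) + 19824/6793)) = 17045*(-9903 + (sqrt(-2961876/2051)*(1/3970) + 19824/6793)) = 17045*(-9903 + ((2*I*sqrt(1518701919)/2051)*(1/3970) + 19824/6793)) = 17045*(-9903 + (I*sqrt(1518701919)/4071235 + 19824/6793)) = 17045*(-9903 + (19824/6793 + I*sqrt(1518701919)/4071235)) = 17045*(-67251255/6793 + I*sqrt(1518701919)/4071235) = -1146297641475/6793 + 487*I*sqrt(1518701919)/116321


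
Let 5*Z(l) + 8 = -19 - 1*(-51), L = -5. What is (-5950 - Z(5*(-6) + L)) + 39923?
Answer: 169841/5 ≈ 33968.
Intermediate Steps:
Z(l) = 24/5 (Z(l) = -8/5 + (-19 - 1*(-51))/5 = -8/5 + (-19 + 51)/5 = -8/5 + (⅕)*32 = -8/5 + 32/5 = 24/5)
(-5950 - Z(5*(-6) + L)) + 39923 = (-5950 - 1*24/5) + 39923 = (-5950 - 24/5) + 39923 = -29774/5 + 39923 = 169841/5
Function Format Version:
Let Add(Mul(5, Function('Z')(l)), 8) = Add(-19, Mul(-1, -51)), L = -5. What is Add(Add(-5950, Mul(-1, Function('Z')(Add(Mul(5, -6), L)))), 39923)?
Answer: Rational(169841, 5) ≈ 33968.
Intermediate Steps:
Function('Z')(l) = Rational(24, 5) (Function('Z')(l) = Add(Rational(-8, 5), Mul(Rational(1, 5), Add(-19, Mul(-1, -51)))) = Add(Rational(-8, 5), Mul(Rational(1, 5), Add(-19, 51))) = Add(Rational(-8, 5), Mul(Rational(1, 5), 32)) = Add(Rational(-8, 5), Rational(32, 5)) = Rational(24, 5))
Add(Add(-5950, Mul(-1, Function('Z')(Add(Mul(5, -6), L)))), 39923) = Add(Add(-5950, Mul(-1, Rational(24, 5))), 39923) = Add(Add(-5950, Rational(-24, 5)), 39923) = Add(Rational(-29774, 5), 39923) = Rational(169841, 5)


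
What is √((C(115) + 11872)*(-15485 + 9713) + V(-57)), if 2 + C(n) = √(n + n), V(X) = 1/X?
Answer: √(-222600816417 - 18753228*√230)/57 ≈ 8282.6*I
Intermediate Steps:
C(n) = -2 + √2*√n (C(n) = -2 + √(n + n) = -2 + √(2*n) = -2 + √2*√n)
√((C(115) + 11872)*(-15485 + 9713) + V(-57)) = √(((-2 + √2*√115) + 11872)*(-15485 + 9713) + 1/(-57)) = √(((-2 + √230) + 11872)*(-5772) - 1/57) = √((11870 + √230)*(-5772) - 1/57) = √((-68513640 - 5772*√230) - 1/57) = √(-3905277481/57 - 5772*√230)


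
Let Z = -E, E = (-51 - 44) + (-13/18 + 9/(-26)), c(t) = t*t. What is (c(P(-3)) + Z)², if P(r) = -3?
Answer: 151117849/13689 ≈ 11039.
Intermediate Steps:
c(t) = t²
E = -11240/117 (E = -95 + (-13*1/18 + 9*(-1/26)) = -95 + (-13/18 - 9/26) = -95 - 125/117 = -11240/117 ≈ -96.068)
Z = 11240/117 (Z = -1*(-11240/117) = 11240/117 ≈ 96.068)
(c(P(-3)) + Z)² = ((-3)² + 11240/117)² = (9 + 11240/117)² = (12293/117)² = 151117849/13689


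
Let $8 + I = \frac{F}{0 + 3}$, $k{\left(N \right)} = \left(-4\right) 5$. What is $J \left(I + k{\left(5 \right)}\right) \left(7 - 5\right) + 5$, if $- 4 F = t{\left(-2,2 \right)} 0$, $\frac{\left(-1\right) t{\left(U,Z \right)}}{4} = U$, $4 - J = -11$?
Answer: $-835$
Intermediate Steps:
$J = 15$ ($J = 4 - -11 = 4 + 11 = 15$)
$t{\left(U,Z \right)} = - 4 U$
$F = 0$ ($F = - \frac{\left(-4\right) \left(-2\right) 0}{4} = - \frac{8 \cdot 0}{4} = \left(- \frac{1}{4}\right) 0 = 0$)
$k{\left(N \right)} = -20$
$I = -8$ ($I = -8 + \frac{0}{0 + 3} = -8 + \frac{0}{3} = -8 + 0 \cdot \frac{1}{3} = -8 + 0 = -8$)
$J \left(I + k{\left(5 \right)}\right) \left(7 - 5\right) + 5 = 15 \left(-8 - 20\right) \left(7 - 5\right) + 5 = 15 \left(\left(-28\right) 2\right) + 5 = 15 \left(-56\right) + 5 = -840 + 5 = -835$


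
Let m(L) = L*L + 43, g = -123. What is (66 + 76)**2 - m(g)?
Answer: 4992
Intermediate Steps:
m(L) = 43 + L**2 (m(L) = L**2 + 43 = 43 + L**2)
(66 + 76)**2 - m(g) = (66 + 76)**2 - (43 + (-123)**2) = 142**2 - (43 + 15129) = 20164 - 1*15172 = 20164 - 15172 = 4992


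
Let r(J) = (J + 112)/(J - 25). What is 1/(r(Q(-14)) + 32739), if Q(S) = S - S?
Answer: 25/818363 ≈ 3.0549e-5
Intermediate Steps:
Q(S) = 0
r(J) = (112 + J)/(-25 + J)
1/(r(Q(-14)) + 32739) = 1/((112 + 0)/(-25 + 0) + 32739) = 1/(112/(-25) + 32739) = 1/(-1/25*112 + 32739) = 1/(-112/25 + 32739) = 1/(818363/25) = 25/818363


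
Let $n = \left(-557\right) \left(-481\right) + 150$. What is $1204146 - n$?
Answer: $936079$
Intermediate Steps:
$n = 268067$ ($n = 267917 + 150 = 268067$)
$1204146 - n = 1204146 - 268067 = 936079$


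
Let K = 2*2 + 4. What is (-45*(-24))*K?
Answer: 8640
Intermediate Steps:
K = 8 (K = 4 + 4 = 8)
(-45*(-24))*K = -45*(-24)*8 = 1080*8 = 8640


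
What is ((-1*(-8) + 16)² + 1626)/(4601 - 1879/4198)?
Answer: 9243996/19313119 ≈ 0.47864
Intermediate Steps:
((-1*(-8) + 16)² + 1626)/(4601 - 1879/4198) = ((8 + 16)² + 1626)/(4601 - 1879*1/4198) = (24² + 1626)/(4601 - 1879/4198) = (576 + 1626)/(19313119/4198) = 2202*(4198/19313119) = 9243996/19313119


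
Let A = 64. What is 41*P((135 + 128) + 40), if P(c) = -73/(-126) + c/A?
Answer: 878425/4032 ≈ 217.86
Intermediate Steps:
P(c) = 73/126 + c/64 (P(c) = -73/(-126) + c/64 = -73*(-1/126) + c*(1/64) = 73/126 + c/64)
41*P((135 + 128) + 40) = 41*(73/126 + ((135 + 128) + 40)/64) = 41*(73/126 + (263 + 40)/64) = 41*(73/126 + (1/64)*303) = 41*(73/126 + 303/64) = 41*(21425/4032) = 878425/4032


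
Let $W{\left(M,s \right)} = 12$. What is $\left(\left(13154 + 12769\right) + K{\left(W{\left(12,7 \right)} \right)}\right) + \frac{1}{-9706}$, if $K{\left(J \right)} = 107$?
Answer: $\frac{252647179}{9706} \approx 26030.0$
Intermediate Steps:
$\left(\left(13154 + 12769\right) + K{\left(W{\left(12,7 \right)} \right)}\right) + \frac{1}{-9706} = \left(\left(13154 + 12769\right) + 107\right) + \frac{1}{-9706} = \left(25923 + 107\right) - \frac{1}{9706} = 26030 - \frac{1}{9706} = \frac{252647179}{9706}$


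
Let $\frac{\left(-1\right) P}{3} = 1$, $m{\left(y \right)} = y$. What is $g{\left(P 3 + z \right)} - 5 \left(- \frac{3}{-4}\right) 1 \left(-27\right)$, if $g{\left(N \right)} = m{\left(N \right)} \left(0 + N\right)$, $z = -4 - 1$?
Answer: $19845$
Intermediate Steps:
$z = -5$
$P = -3$ ($P = \left(-3\right) 1 = -3$)
$g{\left(N \right)} = N^{2}$ ($g{\left(N \right)} = N \left(0 + N\right) = N N = N^{2}$)
$g{\left(P 3 + z \right)} - 5 \left(- \frac{3}{-4}\right) 1 \left(-27\right) = \left(\left(-3\right) 3 - 5\right)^{2} - 5 \left(- \frac{3}{-4}\right) 1 \left(-27\right) = \left(-9 - 5\right)^{2} - 5 \left(\left(-3\right) \left(- \frac{1}{4}\right)\right) 1 \left(-27\right) = \left(-14\right)^{2} \left(-5\right) \frac{3}{4} \cdot 1 \left(-27\right) = 196 \left(\left(- \frac{15}{4}\right) 1\right) \left(-27\right) = 196 \left(- \frac{15}{4}\right) \left(-27\right) = \left(-735\right) \left(-27\right) = 19845$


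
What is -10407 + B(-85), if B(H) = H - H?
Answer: -10407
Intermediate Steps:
B(H) = 0
-10407 + B(-85) = -10407 + 0 = -10407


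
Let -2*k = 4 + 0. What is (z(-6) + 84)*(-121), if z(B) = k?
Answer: -9922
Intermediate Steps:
k = -2 (k = -(4 + 0)/2 = -½*4 = -2)
z(B) = -2
(z(-6) + 84)*(-121) = (-2 + 84)*(-121) = 82*(-121) = -9922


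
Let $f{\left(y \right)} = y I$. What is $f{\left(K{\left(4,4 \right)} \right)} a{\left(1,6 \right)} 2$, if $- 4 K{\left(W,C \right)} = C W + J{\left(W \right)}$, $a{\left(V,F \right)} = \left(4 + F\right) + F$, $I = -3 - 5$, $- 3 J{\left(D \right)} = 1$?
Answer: $\frac{3008}{3} \approx 1002.7$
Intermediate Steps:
$J{\left(D \right)} = - \frac{1}{3}$ ($J{\left(D \right)} = \left(- \frac{1}{3}\right) 1 = - \frac{1}{3}$)
$I = -8$ ($I = -3 - 5 = -8$)
$a{\left(V,F \right)} = 4 + 2 F$
$K{\left(W,C \right)} = \frac{1}{12} - \frac{C W}{4}$ ($K{\left(W,C \right)} = - \frac{C W - \frac{1}{3}}{4} = - \frac{- \frac{1}{3} + C W}{4} = \frac{1}{12} - \frac{C W}{4}$)
$f{\left(y \right)} = - 8 y$ ($f{\left(y \right)} = y \left(-8\right) = - 8 y$)
$f{\left(K{\left(4,4 \right)} \right)} a{\left(1,6 \right)} 2 = - 8 \left(\frac{1}{12} - 1 \cdot 4\right) \left(4 + 2 \cdot 6\right) 2 = - 8 \left(\frac{1}{12} - 4\right) \left(4 + 12\right) 2 = \left(-8\right) \left(- \frac{47}{12}\right) 16 \cdot 2 = \frac{94}{3} \cdot 16 \cdot 2 = \frac{1504}{3} \cdot 2 = \frac{3008}{3}$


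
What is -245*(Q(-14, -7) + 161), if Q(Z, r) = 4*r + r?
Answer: -30870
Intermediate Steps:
Q(Z, r) = 5*r
-245*(Q(-14, -7) + 161) = -245*(5*(-7) + 161) = -245*(-35 + 161) = -245*126 = -30870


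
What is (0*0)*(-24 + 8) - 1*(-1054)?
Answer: 1054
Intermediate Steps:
(0*0)*(-24 + 8) - 1*(-1054) = 0*(-16) + 1054 = 0 + 1054 = 1054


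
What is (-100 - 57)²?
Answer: 24649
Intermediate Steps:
(-100 - 57)² = (-157)² = 24649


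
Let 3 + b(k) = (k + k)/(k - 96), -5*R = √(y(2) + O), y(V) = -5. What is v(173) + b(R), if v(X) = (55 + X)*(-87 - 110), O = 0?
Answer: (-44917*√5 + 21561120*I)/(√5 - 480*I) ≈ -44919.0 + 0.0093169*I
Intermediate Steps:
v(X) = -10835 - 197*X (v(X) = (55 + X)*(-197) = -10835 - 197*X)
R = -I*√5/5 (R = -√(-5 + 0)/5 = -I*√5/5 ≈ -0.44721*I)
b(k) = -3 + 2*k/(-96 + k) (b(k) = -3 + (k + k)/(k - 96) = -3 + (2*k)/(-96 + k) = -3 + 2*k/(-96 + k))
v(173) + b(R) = (-10835 - 197*173) + (288 - (-1)*I*√5/5)/(-96 - I*√5/5) = (-10835 - 34081) + (288 + I*√5/5)/(-96 - I*√5/5) = -44916 + (288 + I*√5/5)/(-96 - I*√5/5)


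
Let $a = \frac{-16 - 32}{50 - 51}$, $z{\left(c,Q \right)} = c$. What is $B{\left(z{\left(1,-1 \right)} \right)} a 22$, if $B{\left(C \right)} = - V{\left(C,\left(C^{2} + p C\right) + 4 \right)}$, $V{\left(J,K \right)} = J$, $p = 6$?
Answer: $-1056$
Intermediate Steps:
$a = 48$ ($a = - \frac{48}{-1} = \left(-48\right) \left(-1\right) = 48$)
$B{\left(C \right)} = - C$
$B{\left(z{\left(1,-1 \right)} \right)} a 22 = \left(-1\right) 1 \cdot 48 \cdot 22 = \left(-1\right) 48 \cdot 22 = \left(-48\right) 22 = -1056$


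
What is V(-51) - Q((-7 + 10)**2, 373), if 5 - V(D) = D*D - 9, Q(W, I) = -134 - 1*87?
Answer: -2366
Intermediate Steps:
Q(W, I) = -221 (Q(W, I) = -134 - 87 = -221)
V(D) = 14 - D**2 (V(D) = 5 - (D*D - 9) = 5 - (D**2 - 9) = 5 - (-9 + D**2) = 5 + (9 - D**2) = 14 - D**2)
V(-51) - Q((-7 + 10)**2, 373) = (14 - 1*(-51)**2) - 1*(-221) = (14 - 1*2601) + 221 = (14 - 2601) + 221 = -2587 + 221 = -2366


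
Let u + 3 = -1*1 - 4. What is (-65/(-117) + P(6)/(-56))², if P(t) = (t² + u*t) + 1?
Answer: 143641/254016 ≈ 0.56548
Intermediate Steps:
u = -8 (u = -3 + (-1*1 - 4) = -3 + (-1 - 4) = -3 - 5 = -8)
P(t) = 1 + t² - 8*t (P(t) = (t² - 8*t) + 1 = 1 + t² - 8*t)
(-65/(-117) + P(6)/(-56))² = (-65/(-117) + (1 + 6² - 8*6)/(-56))² = (-65*(-1/117) + (1 + 36 - 48)*(-1/56))² = (5/9 - 11*(-1/56))² = (5/9 + 11/56)² = (379/504)² = 143641/254016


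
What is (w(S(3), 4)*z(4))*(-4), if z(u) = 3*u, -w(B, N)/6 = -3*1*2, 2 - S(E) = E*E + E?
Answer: -1728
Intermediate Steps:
S(E) = 2 - E - E² (S(E) = 2 - (E*E + E) = 2 - (E² + E) = 2 - (E + E²) = 2 + (-E - E²) = 2 - E - E²)
w(B, N) = 36 (w(B, N) = -6*(-3*1)*2 = -(-18)*2 = -6*(-6) = 36)
(w(S(3), 4)*z(4))*(-4) = (36*(3*4))*(-4) = (36*12)*(-4) = 432*(-4) = -1728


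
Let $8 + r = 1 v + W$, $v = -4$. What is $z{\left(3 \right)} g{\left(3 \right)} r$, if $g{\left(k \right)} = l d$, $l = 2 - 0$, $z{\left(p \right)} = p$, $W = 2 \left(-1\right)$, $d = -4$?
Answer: $336$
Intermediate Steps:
$W = -2$
$l = 2$ ($l = 2 + 0 = 2$)
$g{\left(k \right)} = -8$ ($g{\left(k \right)} = 2 \left(-4\right) = -8$)
$r = -14$ ($r = -8 + \left(1 \left(-4\right) - 2\right) = -8 - 6 = -14$)
$z{\left(3 \right)} g{\left(3 \right)} r = 3 \left(-8\right) \left(-14\right) = \left(-24\right) \left(-14\right) = 336$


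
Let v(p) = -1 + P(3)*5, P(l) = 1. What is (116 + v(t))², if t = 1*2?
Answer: 14400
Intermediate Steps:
t = 2
v(p) = 4 (v(p) = -1 + 1*5 = -1 + 5 = 4)
(116 + v(t))² = (116 + 4)² = 120² = 14400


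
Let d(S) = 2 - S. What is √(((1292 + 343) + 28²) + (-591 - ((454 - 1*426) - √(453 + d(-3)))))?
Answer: √(1800 + √458) ≈ 42.678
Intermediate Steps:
√(((1292 + 343) + 28²) + (-591 - ((454 - 1*426) - √(453 + d(-3))))) = √(((1292 + 343) + 28²) + (-591 - ((454 - 1*426) - √(453 + (2 - 1*(-3)))))) = √((1635 + 784) + (-591 - ((454 - 426) - √(453 + (2 + 3))))) = √(2419 + (-591 - (28 - √(453 + 5)))) = √(2419 + (-591 - (28 - √458))) = √(2419 + (-591 + (-28 + √458))) = √(2419 + (-619 + √458)) = √(1800 + √458)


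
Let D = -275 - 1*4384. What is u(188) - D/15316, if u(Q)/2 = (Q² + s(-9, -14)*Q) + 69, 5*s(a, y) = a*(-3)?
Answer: 5579366407/76580 ≈ 72857.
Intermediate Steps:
D = -4659 (D = -275 - 4384 = -4659)
s(a, y) = -3*a/5 (s(a, y) = (a*(-3))/5 = (-3*a)/5 = -3*a/5)
u(Q) = 138 + 2*Q² + 54*Q/5 (u(Q) = 2*((Q² + (-⅗*(-9))*Q) + 69) = 2*((Q² + 27*Q/5) + 69) = 2*(69 + Q² + 27*Q/5) = 138 + 2*Q² + 54*Q/5)
u(188) - D/15316 = (138 + 2*188² + (54/5)*188) - (-4659)/15316 = (138 + 2*35344 + 10152/5) - (-4659)/15316 = (138 + 70688 + 10152/5) - 1*(-4659/15316) = 364282/5 + 4659/15316 = 5579366407/76580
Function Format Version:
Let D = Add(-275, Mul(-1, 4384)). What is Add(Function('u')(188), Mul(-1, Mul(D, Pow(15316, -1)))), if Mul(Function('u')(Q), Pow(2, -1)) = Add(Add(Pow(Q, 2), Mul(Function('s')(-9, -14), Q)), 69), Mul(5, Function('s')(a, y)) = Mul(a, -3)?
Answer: Rational(5579366407, 76580) ≈ 72857.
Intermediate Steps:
D = -4659 (D = Add(-275, -4384) = -4659)
Function('s')(a, y) = Mul(Rational(-3, 5), a) (Function('s')(a, y) = Mul(Rational(1, 5), Mul(a, -3)) = Mul(Rational(1, 5), Mul(-3, a)) = Mul(Rational(-3, 5), a))
Function('u')(Q) = Add(138, Mul(2, Pow(Q, 2)), Mul(Rational(54, 5), Q)) (Function('u')(Q) = Mul(2, Add(Add(Pow(Q, 2), Mul(Mul(Rational(-3, 5), -9), Q)), 69)) = Mul(2, Add(Add(Pow(Q, 2), Mul(Rational(27, 5), Q)), 69)) = Mul(2, Add(69, Pow(Q, 2), Mul(Rational(27, 5), Q))) = Add(138, Mul(2, Pow(Q, 2)), Mul(Rational(54, 5), Q)))
Add(Function('u')(188), Mul(-1, Mul(D, Pow(15316, -1)))) = Add(Add(138, Mul(2, Pow(188, 2)), Mul(Rational(54, 5), 188)), Mul(-1, Mul(-4659, Pow(15316, -1)))) = Add(Add(138, Mul(2, 35344), Rational(10152, 5)), Mul(-1, Mul(-4659, Rational(1, 15316)))) = Add(Add(138, 70688, Rational(10152, 5)), Mul(-1, Rational(-4659, 15316))) = Add(Rational(364282, 5), Rational(4659, 15316)) = Rational(5579366407, 76580)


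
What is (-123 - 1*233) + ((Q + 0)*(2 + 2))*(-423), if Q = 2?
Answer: -3740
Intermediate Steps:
(-123 - 1*233) + ((Q + 0)*(2 + 2))*(-423) = (-123 - 1*233) + ((2 + 0)*(2 + 2))*(-423) = (-123 - 233) + (2*4)*(-423) = -356 + 8*(-423) = -356 - 3384 = -3740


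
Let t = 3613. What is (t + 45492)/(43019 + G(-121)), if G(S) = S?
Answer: 49105/42898 ≈ 1.1447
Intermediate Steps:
(t + 45492)/(43019 + G(-121)) = (3613 + 45492)/(43019 - 121) = 49105/42898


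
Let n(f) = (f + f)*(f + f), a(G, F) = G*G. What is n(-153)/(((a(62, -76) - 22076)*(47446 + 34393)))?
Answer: -23409/373022162 ≈ -6.2755e-5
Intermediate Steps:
a(G, F) = G**2
n(f) = 4*f**2 (n(f) = (2*f)*(2*f) = 4*f**2)
n(-153)/(((a(62, -76) - 22076)*(47446 + 34393))) = (4*(-153)**2)/(((62**2 - 22076)*(47446 + 34393))) = (4*23409)/(((3844 - 22076)*81839)) = 93636/((-18232*81839)) = 93636/(-1492088648) = 93636*(-1/1492088648) = -23409/373022162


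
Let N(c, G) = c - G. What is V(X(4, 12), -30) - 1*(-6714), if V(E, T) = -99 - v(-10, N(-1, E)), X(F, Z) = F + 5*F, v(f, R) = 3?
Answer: 6612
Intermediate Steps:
X(F, Z) = 6*F
V(E, T) = -102 (V(E, T) = -99 - 1*3 = -99 - 3 = -102)
V(X(4, 12), -30) - 1*(-6714) = -102 - 1*(-6714) = -102 + 6714 = 6612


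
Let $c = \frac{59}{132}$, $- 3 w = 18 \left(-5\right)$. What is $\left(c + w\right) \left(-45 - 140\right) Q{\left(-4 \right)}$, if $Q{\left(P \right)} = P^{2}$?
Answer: $- \frac{2974060}{33} \approx -90123.0$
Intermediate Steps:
$w = 30$ ($w = - \frac{18 \left(-5\right)}{3} = \left(- \frac{1}{3}\right) \left(-90\right) = 30$)
$c = \frac{59}{132}$ ($c = 59 \cdot \frac{1}{132} = \frac{59}{132} \approx 0.44697$)
$\left(c + w\right) \left(-45 - 140\right) Q{\left(-4 \right)} = \left(\frac{59}{132} + 30\right) \left(-45 - 140\right) \left(-4\right)^{2} = \frac{4019 \left(-45 - 140\right)}{132} \cdot 16 = \frac{4019}{132} \left(-185\right) 16 = \left(- \frac{743515}{132}\right) 16 = - \frac{2974060}{33}$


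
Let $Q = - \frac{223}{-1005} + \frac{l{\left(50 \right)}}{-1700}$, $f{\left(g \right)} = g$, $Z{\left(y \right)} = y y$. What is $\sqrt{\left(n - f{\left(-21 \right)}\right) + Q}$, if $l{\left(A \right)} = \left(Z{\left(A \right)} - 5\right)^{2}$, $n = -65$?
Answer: $\frac{i \sqrt{4326567830085}}{34170} \approx 60.873 i$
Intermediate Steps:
$Z{\left(y \right)} = y^{2}$
$l{\left(A \right)} = \left(-5 + A^{2}\right)^{2}$ ($l{\left(A \right)} = \left(A^{2} - 5\right)^{2} = \left(-5 + A^{2}\right)^{2}$)
$Q = - \frac{250230841}{68340}$ ($Q = - \frac{223}{-1005} + \frac{\left(-5 + 50^{2}\right)^{2}}{-1700} = \left(-223\right) \left(- \frac{1}{1005}\right) + \left(-5 + 2500\right)^{2} \left(- \frac{1}{1700}\right) = \frac{223}{1005} + 2495^{2} \left(- \frac{1}{1700}\right) = \frac{223}{1005} + 6225025 \left(- \frac{1}{1700}\right) = \frac{223}{1005} - \frac{249001}{68} = - \frac{250230841}{68340} \approx -3661.6$)
$\sqrt{\left(n - f{\left(-21 \right)}\right) + Q} = \sqrt{\left(-65 - -21\right) - \frac{250230841}{68340}} = \sqrt{\left(-65 + 21\right) - \frac{250230841}{68340}} = \sqrt{-44 - \frac{250230841}{68340}} = \sqrt{- \frac{253237801}{68340}} = \frac{i \sqrt{4326567830085}}{34170}$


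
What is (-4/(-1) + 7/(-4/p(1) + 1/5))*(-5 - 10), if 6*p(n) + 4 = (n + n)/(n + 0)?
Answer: -4185/61 ≈ -68.607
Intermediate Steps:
p(n) = -⅓ (p(n) = -⅔ + ((n + n)/(n + 0))/6 = -⅔ + ((2*n)/n)/6 = -⅔ + (⅙)*2 = -⅔ + ⅓ = -⅓)
(-4/(-1) + 7/(-4/p(1) + 1/5))*(-5 - 10) = (-4/(-1) + 7/(-4/(-⅓) + 1/5))*(-5 - 10) = (-4*(-1) + 7/(-4*(-3) + 1*(⅕)))*(-15) = (4 + 7/(12 + ⅕))*(-15) = (4 + 7/(61/5))*(-15) = (4 + 7*(5/61))*(-15) = (4 + 35/61)*(-15) = (279/61)*(-15) = -4185/61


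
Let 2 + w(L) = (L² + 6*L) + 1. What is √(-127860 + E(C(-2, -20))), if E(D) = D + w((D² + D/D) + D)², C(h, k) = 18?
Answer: 7*√292436706 ≈ 1.1971e+5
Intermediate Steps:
w(L) = -1 + L² + 6*L (w(L) = -2 + ((L² + 6*L) + 1) = -2 + (1 + L² + 6*L) = -1 + L² + 6*L)
E(D) = D + (5 + (1 + D + D²)² + 6*D + 6*D²)² (E(D) = D + (-1 + ((D² + D/D) + D)² + 6*((D² + D/D) + D))² = D + (-1 + ((D² + 1) + D)² + 6*((D² + 1) + D))² = D + (-1 + ((1 + D²) + D)² + 6*((1 + D²) + D))² = D + (-1 + (1 + D + D²)² + 6*(1 + D + D²))² = D + (-1 + (1 + D + D²)² + (6 + 6*D + 6*D²))² = D + (5 + (1 + D + D²)² + 6*D + 6*D²)²)
√(-127860 + E(C(-2, -20))) = √(-127860 + (18 + (5 + (1 + 18 + 18²)² + 6*18 + 6*18²)²)) = √(-127860 + (18 + (5 + (1 + 18 + 324)² + 108 + 6*324)²)) = √(-127860 + (18 + (5 + 343² + 108 + 1944)²)) = √(-127860 + (18 + (5 + 117649 + 108 + 1944)²)) = √(-127860 + (18 + 119706²)) = √(-127860 + (18 + 14329526436)) = √(-127860 + 14329526454) = √14329398594 = 7*√292436706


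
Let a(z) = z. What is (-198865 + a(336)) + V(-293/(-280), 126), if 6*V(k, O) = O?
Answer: -198508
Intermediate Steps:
V(k, O) = O/6
(-198865 + a(336)) + V(-293/(-280), 126) = (-198865 + 336) + (⅙)*126 = -198529 + 21 = -198508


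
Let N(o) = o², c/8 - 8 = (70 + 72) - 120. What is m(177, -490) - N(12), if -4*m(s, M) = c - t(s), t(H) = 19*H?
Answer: 2547/4 ≈ 636.75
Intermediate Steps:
c = 240 (c = 64 + 8*((70 + 72) - 120) = 64 + 8*(142 - 120) = 64 + 8*22 = 64 + 176 = 240)
m(s, M) = -60 + 19*s/4 (m(s, M) = -(240 - 19*s)/4 = -60 + 19*s/4)
m(177, -490) - N(12) = (-60 + (19/4)*177) - 1*12² = (-60 + 3363/4) - 1*144 = 3123/4 - 144 = 2547/4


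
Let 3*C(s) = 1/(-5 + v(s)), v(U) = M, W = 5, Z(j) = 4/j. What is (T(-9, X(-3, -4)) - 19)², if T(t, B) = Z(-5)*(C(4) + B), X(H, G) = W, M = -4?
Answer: 9616201/18225 ≈ 527.64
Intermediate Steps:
X(H, G) = 5
v(U) = -4
C(s) = -1/27 (C(s) = 1/(3*(-5 - 4)) = (⅓)/(-9) = (⅓)*(-⅑) = -1/27)
T(t, B) = 4/135 - 4*B/5 (T(t, B) = (4/(-5))*(-1/27 + B) = (4*(-⅕))*(-1/27 + B) = -4*(-1/27 + B)/5 = 4/135 - 4*B/5)
(T(-9, X(-3, -4)) - 19)² = ((4/135 - ⅘*5) - 19)² = ((4/135 - 4) - 19)² = (-536/135 - 19)² = (-3101/135)² = 9616201/18225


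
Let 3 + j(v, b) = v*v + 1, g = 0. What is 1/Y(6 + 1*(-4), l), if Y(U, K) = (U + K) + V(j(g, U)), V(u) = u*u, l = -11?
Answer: -⅕ ≈ -0.20000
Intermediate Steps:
j(v, b) = -2 + v² (j(v, b) = -3 + (v*v + 1) = -3 + (v² + 1) = -3 + (1 + v²) = -2 + v²)
V(u) = u²
Y(U, K) = 4 + K + U (Y(U, K) = (U + K) + (-2 + 0²)² = (K + U) + (-2 + 0)² = (K + U) + (-2)² = (K + U) + 4 = 4 + K + U)
1/Y(6 + 1*(-4), l) = 1/(4 - 11 + (6 + 1*(-4))) = 1/(4 - 11 + (6 - 4)) = 1/(4 - 11 + 2) = 1/(-5) = -⅕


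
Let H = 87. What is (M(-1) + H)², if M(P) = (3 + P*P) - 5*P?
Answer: 9216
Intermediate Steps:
M(P) = 3 + P² - 5*P (M(P) = (3 + P²) - 5*P = 3 + P² - 5*P)
(M(-1) + H)² = ((3 + (-1)² - 5*(-1)) + 87)² = ((3 + 1 + 5) + 87)² = (9 + 87)² = 96² = 9216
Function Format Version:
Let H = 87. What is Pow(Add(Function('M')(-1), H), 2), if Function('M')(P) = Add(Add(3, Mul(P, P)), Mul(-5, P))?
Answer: 9216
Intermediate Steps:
Function('M')(P) = Add(3, Pow(P, 2), Mul(-5, P)) (Function('M')(P) = Add(Add(3, Pow(P, 2)), Mul(-5, P)) = Add(3, Pow(P, 2), Mul(-5, P)))
Pow(Add(Function('M')(-1), H), 2) = Pow(Add(Add(3, Pow(-1, 2), Mul(-5, -1)), 87), 2) = Pow(Add(Add(3, 1, 5), 87), 2) = Pow(Add(9, 87), 2) = Pow(96, 2) = 9216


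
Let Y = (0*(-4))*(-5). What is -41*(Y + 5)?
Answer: -205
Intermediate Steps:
Y = 0 (Y = 0*(-5) = 0)
-41*(Y + 5) = -41*(0 + 5) = -41*5 = -205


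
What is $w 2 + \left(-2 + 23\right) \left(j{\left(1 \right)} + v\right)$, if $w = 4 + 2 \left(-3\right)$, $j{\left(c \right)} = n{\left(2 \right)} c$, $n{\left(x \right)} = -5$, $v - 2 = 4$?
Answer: $17$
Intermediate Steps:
$v = 6$ ($v = 2 + 4 = 6$)
$j{\left(c \right)} = - 5 c$
$w = -2$ ($w = 4 - 6 = -2$)
$w 2 + \left(-2 + 23\right) \left(j{\left(1 \right)} + v\right) = \left(-2\right) 2 + \left(-2 + 23\right) \left(\left(-5\right) 1 + 6\right) = -4 + 21 \left(-5 + 6\right) = -4 + 21 \cdot 1 = -4 + 21 = 17$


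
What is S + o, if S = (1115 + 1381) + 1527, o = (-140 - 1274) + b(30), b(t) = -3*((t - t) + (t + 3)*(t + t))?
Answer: -3331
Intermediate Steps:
b(t) = -6*t*(3 + t) (b(t) = -3*(0 + (3 + t)*(2*t)) = -3*(0 + 2*t*(3 + t)) = -6*t*(3 + t))
o = -7354 (o = (-140 - 1274) - 6*30*(3 + 30) = -1414 - 6*30*33 = -1414 - 5940 = -7354)
S = 4023 (S = 2496 + 1527 = 4023)
S + o = 4023 - 7354 = -3331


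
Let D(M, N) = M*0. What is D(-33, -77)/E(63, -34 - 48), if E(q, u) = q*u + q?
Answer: 0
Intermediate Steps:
E(q, u) = q + q*u
D(M, N) = 0
D(-33, -77)/E(63, -34 - 48) = 0/((63*(1 + (-34 - 48)))) = 0/((63*(1 - 82))) = 0/((63*(-81))) = 0/(-5103) = 0*(-1/5103) = 0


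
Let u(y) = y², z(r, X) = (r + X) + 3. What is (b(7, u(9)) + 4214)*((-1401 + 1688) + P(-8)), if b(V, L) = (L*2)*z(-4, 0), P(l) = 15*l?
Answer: 676684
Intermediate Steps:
z(r, X) = 3 + X + r (z(r, X) = (X + r) + 3 = 3 + X + r)
b(V, L) = -2*L (b(V, L) = (L*2)*(3 + 0 - 4) = (2*L)*(-1) = -2*L)
(b(7, u(9)) + 4214)*((-1401 + 1688) + P(-8)) = (-2*9² + 4214)*((-1401 + 1688) + 15*(-8)) = (-2*81 + 4214)*(287 - 120) = (-162 + 4214)*167 = 4052*167 = 676684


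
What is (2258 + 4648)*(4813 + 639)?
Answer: 37651512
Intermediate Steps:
(2258 + 4648)*(4813 + 639) = 6906*5452 = 37651512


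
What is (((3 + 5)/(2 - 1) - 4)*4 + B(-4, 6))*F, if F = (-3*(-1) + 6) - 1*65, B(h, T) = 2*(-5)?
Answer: -336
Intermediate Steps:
B(h, T) = -10
F = -56 (F = (3 + 6) - 65 = 9 - 65 = -56)
(((3 + 5)/(2 - 1) - 4)*4 + B(-4, 6))*F = (((3 + 5)/(2 - 1) - 4)*4 - 10)*(-56) = ((8/1 - 4)*4 - 10)*(-56) = ((8*1 - 4)*4 - 10)*(-56) = ((8 - 4)*4 - 10)*(-56) = (4*4 - 10)*(-56) = (16 - 10)*(-56) = 6*(-56) = -336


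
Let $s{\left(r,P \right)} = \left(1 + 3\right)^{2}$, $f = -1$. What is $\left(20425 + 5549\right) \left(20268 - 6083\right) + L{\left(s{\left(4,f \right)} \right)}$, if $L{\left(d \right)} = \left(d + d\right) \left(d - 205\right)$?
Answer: $368435142$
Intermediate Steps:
$s{\left(r,P \right)} = 16$ ($s{\left(r,P \right)} = 4^{2} = 16$)
$L{\left(d \right)} = 2 d \left(-205 + d\right)$
$\left(20425 + 5549\right) \left(20268 - 6083\right) + L{\left(s{\left(4,f \right)} \right)} = \left(20425 + 5549\right) \left(20268 - 6083\right) + 2 \cdot 16 \left(-205 + 16\right) = 25974 \cdot 14185 + 2 \cdot 16 \left(-189\right) = 368441190 - 6048 = 368435142$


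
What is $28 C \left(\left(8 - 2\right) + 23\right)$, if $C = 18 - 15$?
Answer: $2436$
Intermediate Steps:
$C = 3$ ($C = 18 - 15 = 3$)
$28 C \left(\left(8 - 2\right) + 23\right) = 28 \cdot 3 \left(\left(8 - 2\right) + 23\right) = 84 \left(6 + 23\right) = 84 \cdot 29 = 2436$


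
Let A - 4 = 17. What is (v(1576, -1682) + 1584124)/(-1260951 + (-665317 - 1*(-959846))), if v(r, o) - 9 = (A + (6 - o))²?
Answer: -2252407/483211 ≈ -4.6613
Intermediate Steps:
A = 21 (A = 4 + 17 = 21)
v(r, o) = 9 + (27 - o)² (v(r, o) = 9 + (21 + (6 - o))² = 9 + (27 - o)²)
(v(1576, -1682) + 1584124)/(-1260951 + (-665317 - 1*(-959846))) = ((9 + (27 - 1*(-1682))²) + 1584124)/(-1260951 + (-665317 - 1*(-959846))) = ((9 + (27 + 1682)²) + 1584124)/(-1260951 + (-665317 + 959846)) = ((9 + 1709²) + 1584124)/(-1260951 + 294529) = ((9 + 2920681) + 1584124)/(-966422) = (2920690 + 1584124)*(-1/966422) = 4504814*(-1/966422) = -2252407/483211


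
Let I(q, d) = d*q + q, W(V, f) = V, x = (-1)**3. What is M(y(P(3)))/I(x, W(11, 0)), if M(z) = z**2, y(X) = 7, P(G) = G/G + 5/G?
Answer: -49/12 ≈ -4.0833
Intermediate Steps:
P(G) = 1 + 5/G
x = -1
I(q, d) = q + d*q
M(y(P(3)))/I(x, W(11, 0)) = 7**2/((-(1 + 11))) = 49/((-1*12)) = 49/(-12) = 49*(-1/12) = -49/12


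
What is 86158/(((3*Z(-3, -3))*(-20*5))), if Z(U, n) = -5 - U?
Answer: 43079/300 ≈ 143.60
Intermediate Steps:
86158/(((3*Z(-3, -3))*(-20*5))) = 86158/(((3*(-5 - 1*(-3)))*(-20*5))) = 86158/(((3*(-5 + 3))*(-100))) = 86158/(((3*(-2))*(-100))) = 86158/((-6*(-100))) = 86158/600 = 86158*(1/600) = 43079/300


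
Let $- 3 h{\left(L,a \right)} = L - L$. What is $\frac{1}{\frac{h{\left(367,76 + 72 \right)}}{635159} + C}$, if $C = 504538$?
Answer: $\frac{1}{504538} \approx 1.982 \cdot 10^{-6}$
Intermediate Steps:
$h{\left(L,a \right)} = 0$ ($h{\left(L,a \right)} = - \frac{L - L}{3} = \left(- \frac{1}{3}\right) 0 = 0$)
$\frac{1}{\frac{h{\left(367,76 + 72 \right)}}{635159} + C} = \frac{1}{\frac{0}{635159} + 504538} = \frac{1}{0 \cdot \frac{1}{635159} + 504538} = \frac{1}{0 + 504538} = \frac{1}{504538}$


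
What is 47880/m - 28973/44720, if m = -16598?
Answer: -30489389/8630960 ≈ -3.5326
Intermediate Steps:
47880/m - 28973/44720 = 47880/(-16598) - 28973/44720 = 47880*(-1/16598) - 28973*1/44720 = -23940/8299 - 28973/44720 = -30489389/8630960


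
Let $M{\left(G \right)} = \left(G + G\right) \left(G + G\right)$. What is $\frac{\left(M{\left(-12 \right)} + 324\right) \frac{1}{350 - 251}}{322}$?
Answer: $\frac{50}{1771} \approx 0.028233$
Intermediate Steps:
$M{\left(G \right)} = 4 G^{2}$ ($M{\left(G \right)} = 2 G 2 G = 4 G^{2}$)
$\frac{\left(M{\left(-12 \right)} + 324\right) \frac{1}{350 - 251}}{322} = \frac{\left(4 \left(-12\right)^{2} + 324\right) \frac{1}{350 - 251}}{322} = \frac{4 \cdot 144 + 324}{99} \cdot \frac{1}{322} = \left(576 + 324\right) \frac{1}{99} \cdot \frac{1}{322} = 900 \cdot \frac{1}{99} \cdot \frac{1}{322} = \frac{100}{11} \cdot \frac{1}{322} = \frac{50}{1771}$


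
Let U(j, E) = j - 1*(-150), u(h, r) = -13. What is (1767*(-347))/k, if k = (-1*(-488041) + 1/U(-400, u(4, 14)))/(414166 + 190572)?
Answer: -372283634500/490001 ≈ -7.5976e+5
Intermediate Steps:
U(j, E) = 150 + j (U(j, E) = j + 150 = 150 + j)
k = 1470003/1821500 (k = (-1*(-488041) + 1/(150 - 400))/(414166 + 190572) = (488041 + 1/(-250))/604738 = (488041 - 1/250)*(1/604738) = (122010249/250)*(1/604738) = 1470003/1821500 ≈ 0.80703)
(1767*(-347))/k = (1767*(-347))/(1470003/1821500) = -613149*1821500/1470003 = -372283634500/490001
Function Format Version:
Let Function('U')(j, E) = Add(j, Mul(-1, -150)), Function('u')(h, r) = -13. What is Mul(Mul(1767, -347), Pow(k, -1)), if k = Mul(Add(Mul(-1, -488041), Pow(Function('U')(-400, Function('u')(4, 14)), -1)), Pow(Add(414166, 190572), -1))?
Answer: Rational(-372283634500, 490001) ≈ -7.5976e+5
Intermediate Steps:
Function('U')(j, E) = Add(150, j) (Function('U')(j, E) = Add(j, 150) = Add(150, j))
k = Rational(1470003, 1821500) (k = Mul(Add(Mul(-1, -488041), Pow(Add(150, -400), -1)), Pow(Add(414166, 190572), -1)) = Mul(Add(488041, Pow(-250, -1)), Pow(604738, -1)) = Mul(Add(488041, Rational(-1, 250)), Rational(1, 604738)) = Mul(Rational(122010249, 250), Rational(1, 604738)) = Rational(1470003, 1821500) ≈ 0.80703)
Mul(Mul(1767, -347), Pow(k, -1)) = Mul(Mul(1767, -347), Pow(Rational(1470003, 1821500), -1)) = Mul(-613149, Rational(1821500, 1470003)) = Rational(-372283634500, 490001)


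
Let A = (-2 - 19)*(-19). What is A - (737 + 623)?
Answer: -961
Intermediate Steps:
A = 399 (A = -21*(-19) = 399)
A - (737 + 623) = 399 - (737 + 623) = 399 - 1*1360 = 399 - 1360 = -961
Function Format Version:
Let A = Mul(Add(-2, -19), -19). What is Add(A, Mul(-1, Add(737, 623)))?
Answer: -961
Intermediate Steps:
A = 399 (A = Mul(-21, -19) = 399)
Add(A, Mul(-1, Add(737, 623))) = Add(399, Mul(-1, Add(737, 623))) = Add(399, Mul(-1, 1360)) = Add(399, -1360) = -961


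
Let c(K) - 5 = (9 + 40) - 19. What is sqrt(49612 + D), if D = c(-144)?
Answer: sqrt(49647) ≈ 222.82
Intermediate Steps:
c(K) = 35 (c(K) = 5 + ((9 + 40) - 19) = 5 + (49 - 19) = 5 + 30 = 35)
D = 35
sqrt(49612 + D) = sqrt(49612 + 35) = sqrt(49647)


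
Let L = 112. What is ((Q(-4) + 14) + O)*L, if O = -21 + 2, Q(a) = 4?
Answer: -112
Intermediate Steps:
O = -19
((Q(-4) + 14) + O)*L = ((4 + 14) - 19)*112 = (18 - 19)*112 = -1*112 = -112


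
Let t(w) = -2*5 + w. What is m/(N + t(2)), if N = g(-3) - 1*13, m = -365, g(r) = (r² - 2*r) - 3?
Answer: 365/9 ≈ 40.556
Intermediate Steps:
g(r) = -3 + r² - 2*r
N = -1 (N = (-3 + (-3)² - 2*(-3)) - 1*13 = (-3 + 9 + 6) - 13 = 12 - 13 = -1)
t(w) = -10 + w
m/(N + t(2)) = -365/(-1 + (-10 + 2)) = -365/(-1 - 8) = -365/(-9) = -365*(-⅑) = 365/9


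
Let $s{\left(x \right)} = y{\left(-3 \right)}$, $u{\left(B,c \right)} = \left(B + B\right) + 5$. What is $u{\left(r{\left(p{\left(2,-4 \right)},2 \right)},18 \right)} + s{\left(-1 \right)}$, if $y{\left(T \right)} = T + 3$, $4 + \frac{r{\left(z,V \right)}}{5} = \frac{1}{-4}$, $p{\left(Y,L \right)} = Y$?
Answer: $- \frac{75}{2} \approx -37.5$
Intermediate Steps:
$r{\left(z,V \right)} = - \frac{85}{4}$ ($r{\left(z,V \right)} = -20 + \frac{5}{-4} = -20 + 5 \left(- \frac{1}{4}\right) = -20 - \frac{5}{4} = - \frac{85}{4}$)
$y{\left(T \right)} = 3 + T$
$u{\left(B,c \right)} = 5 + 2 B$ ($u{\left(B,c \right)} = 2 B + 5 = 5 + 2 B$)
$s{\left(x \right)} = 0$ ($s{\left(x \right)} = 3 - 3 = 0$)
$u{\left(r{\left(p{\left(2,-4 \right)},2 \right)},18 \right)} + s{\left(-1 \right)} = \left(5 + 2 \left(- \frac{85}{4}\right)\right) + 0 = \left(5 - \frac{85}{2}\right) + 0 = - \frac{75}{2} + 0 = - \frac{75}{2}$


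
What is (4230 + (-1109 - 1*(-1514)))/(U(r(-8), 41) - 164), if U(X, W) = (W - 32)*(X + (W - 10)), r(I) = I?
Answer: 4635/43 ≈ 107.79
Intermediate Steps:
U(X, W) = (-32 + W)*(-10 + W + X) (U(X, W) = (-32 + W)*(X + (-10 + W)) = (-32 + W)*(-10 + W + X))
(4230 + (-1109 - 1*(-1514)))/(U(r(-8), 41) - 164) = (4230 + (-1109 - 1*(-1514)))/((320 + 41**2 - 42*41 - 32*(-8) + 41*(-8)) - 164) = (4230 + (-1109 + 1514))/((320 + 1681 - 1722 + 256 - 328) - 164) = (4230 + 405)/(207 - 164) = 4635/43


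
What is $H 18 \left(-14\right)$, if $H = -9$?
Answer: $2268$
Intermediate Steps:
$H 18 \left(-14\right) = \left(-9\right) 18 \left(-14\right) = \left(-162\right) \left(-14\right) = 2268$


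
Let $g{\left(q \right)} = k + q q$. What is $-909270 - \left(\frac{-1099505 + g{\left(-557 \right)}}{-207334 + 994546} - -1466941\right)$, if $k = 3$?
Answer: $- \frac{1870581024479}{787212} \approx -2.3762 \cdot 10^{6}$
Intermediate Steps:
$g{\left(q \right)} = 3 + q^{2}$ ($g{\left(q \right)} = 3 + q q = 3 + q^{2}$)
$-909270 - \left(\frac{-1099505 + g{\left(-557 \right)}}{-207334 + 994546} - -1466941\right) = -909270 - \left(\frac{-1099505 + \left(3 + \left(-557\right)^{2}\right)}{-207334 + 994546} - -1466941\right) = -909270 - \left(\frac{-1099505 + \left(3 + 310249\right)}{787212} + 1466941\right) = -909270 - \left(\left(-1099505 + 310252\right) \frac{1}{787212} + 1466941\right) = -909270 - \left(\left(-789253\right) \frac{1}{787212} + 1466941\right) = -909270 - \left(- \frac{789253}{787212} + 1466941\right) = -909270 - \frac{1154792769239}{787212} = - \frac{1870581024479}{787212}$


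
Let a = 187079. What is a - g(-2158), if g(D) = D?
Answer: 189237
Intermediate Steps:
a - g(-2158) = 187079 - 1*(-2158) = 187079 + 2158 = 189237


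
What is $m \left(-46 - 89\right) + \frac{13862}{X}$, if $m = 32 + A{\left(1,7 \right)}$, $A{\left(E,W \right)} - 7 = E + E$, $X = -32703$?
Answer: $- \frac{181024967}{32703} \approx -5535.4$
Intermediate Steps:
$A{\left(E,W \right)} = 7 + 2 E$ ($A{\left(E,W \right)} = 7 + \left(E + E\right) = 7 + 2 E$)
$m = 41$ ($m = 32 + \left(7 + 2 \cdot 1\right) = 32 + \left(7 + 2\right) = 32 + 9 = 41$)
$m \left(-46 - 89\right) + \frac{13862}{X} = 41 \left(-46 - 89\right) + \frac{13862}{-32703} = 41 \left(-135\right) + 13862 \left(- \frac{1}{32703}\right) = -5535 - \frac{13862}{32703} = - \frac{181024967}{32703}$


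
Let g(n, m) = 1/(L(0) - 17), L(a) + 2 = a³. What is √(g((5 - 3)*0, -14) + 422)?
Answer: √152323/19 ≈ 20.541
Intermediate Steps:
L(a) = -2 + a³
g(n, m) = -1/19 (g(n, m) = 1/((-2 + 0³) - 17) = 1/((-2 + 0) - 17) = 1/(-2 - 17) = 1/(-19) = -1/19)
√(g((5 - 3)*0, -14) + 422) = √(-1/19 + 422) = √(8017/19) = √152323/19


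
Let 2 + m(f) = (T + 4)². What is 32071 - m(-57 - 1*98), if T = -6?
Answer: 32069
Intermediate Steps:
m(f) = 2 (m(f) = -2 + (-6 + 4)² = -2 + (-2)² = -2 + 4 = 2)
32071 - m(-57 - 1*98) = 32071 - 1*2 = 32071 - 2 = 32069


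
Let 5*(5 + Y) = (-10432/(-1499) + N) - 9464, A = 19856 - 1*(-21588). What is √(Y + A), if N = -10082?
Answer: √2108315641085/7495 ≈ 193.73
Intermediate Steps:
A = 41444 (A = 19856 + 21588 = 41444)
Y = -29326497/7495 (Y = -5 + ((-10432/(-1499) - 10082) - 9464)/5 = -5 + ((-10432*(-1/1499) - 10082) - 9464)/5 = -5 + ((10432/1499 - 10082) - 9464)/5 = -5 + (-15102486/1499 - 9464)/5 = -5 + (⅕)*(-29289022/1499) = -5 - 29289022/7495 = -29326497/7495 ≈ -3912.8)
√(Y + A) = √(-29326497/7495 + 41444) = √(281296283/7495) = √2108315641085/7495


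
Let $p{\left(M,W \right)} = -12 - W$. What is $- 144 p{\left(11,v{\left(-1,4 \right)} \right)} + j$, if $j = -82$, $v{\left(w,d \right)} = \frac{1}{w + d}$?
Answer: $1694$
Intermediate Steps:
$v{\left(w,d \right)} = \frac{1}{d + w}$
$- 144 p{\left(11,v{\left(-1,4 \right)} \right)} + j = - 144 \left(-12 - \frac{1}{4 - 1}\right) - 82 = - 144 \left(-12 - \frac{1}{3}\right) - 82 = \left(-144\right) \left(- \frac{37}{3}\right) - 82 = 1776 - 82 = 1694$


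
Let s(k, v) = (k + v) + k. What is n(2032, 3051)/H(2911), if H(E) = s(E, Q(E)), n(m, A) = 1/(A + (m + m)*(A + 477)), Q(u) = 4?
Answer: 1/83549751318 ≈ 1.1969e-11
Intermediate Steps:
n(m, A) = 1/(A + 2*m*(477 + A)) (n(m, A) = 1/(A + (2*m)*(477 + A)) = 1/(A + 2*m*(477 + A)))
s(k, v) = v + 2*k
H(E) = 4 + 2*E
n(2032, 3051)/H(2911) = 1/((3051 + 954*2032 + 2*3051*2032)*(4 + 2*2911)) = 1/((3051 + 1938528 + 12399264)*(4 + 5822)) = 1/(14340843*5826) = (1/14340843)*(1/5826) = 1/83549751318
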